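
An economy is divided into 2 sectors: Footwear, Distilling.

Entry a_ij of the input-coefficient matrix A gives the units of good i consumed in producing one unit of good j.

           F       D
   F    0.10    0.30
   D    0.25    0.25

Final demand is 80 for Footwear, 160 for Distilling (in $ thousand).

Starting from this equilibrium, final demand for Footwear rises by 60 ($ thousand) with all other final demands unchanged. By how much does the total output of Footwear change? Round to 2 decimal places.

Δx_F = 75.00

I − A =
  [   0.90    -0.30]
  [  -0.25     0.75]
det(I−A) = (0.90)(0.75) − (-0.30)(-0.25) = 0.6000
adj(I−A) = [[0.75, 0.30], [0.25, 0.90]]
(I − A)⁻¹ = adj(I−A) / det(I−A) ≈
  [   1.2500     0.5000]
  [   0.4167     1.5000]
Δx = (I − A)⁻¹ Δd with Δd having +60 in the Footwear component and 0 elsewhere.
So Δx_F = L_FF · (+60), where L_FF = adj(I−A)_FF / det(I−A) = 0.75 / 0.6000.
Δx_F = 0.75 × (+60) / 0.6000 = 45.00 / 0.6000 = 75.00.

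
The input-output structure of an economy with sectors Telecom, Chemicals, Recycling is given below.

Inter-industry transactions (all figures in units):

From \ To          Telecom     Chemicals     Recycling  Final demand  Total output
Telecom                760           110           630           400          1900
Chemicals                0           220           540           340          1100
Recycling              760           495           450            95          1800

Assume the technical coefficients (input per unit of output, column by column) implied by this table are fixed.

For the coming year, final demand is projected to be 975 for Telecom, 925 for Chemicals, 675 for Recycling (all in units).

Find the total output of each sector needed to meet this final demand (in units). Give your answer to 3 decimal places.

Technical coefficients a_ij = z_ij / X_j:
  a_TT = 760/1900 = 0.40, a_CT = 0/1900 = 0.00, a_RT = 760/1900 = 0.40
  a_TC = 110/1100 = 0.10, a_CC = 220/1100 = 0.20, a_RC = 495/1100 = 0.45
  a_TR = 630/1800 = 0.35, a_CR = 540/1800 = 0.30, a_RR = 450/1800 = 0.25
I − A =
  [   0.60    -0.10    -0.35]
  [   0.00     0.80    -0.30]
  [  -0.40    -0.45     0.75]
Cofactors of I−A, C_ij = (−1)^(i+j)·(minor ij) (rows/columns in the sector order above):
  C_11 = (0.80)(0.75) − (-0.30)(-0.45) = 0.4650
  C_12 = −[(0.00)(0.75) − (-0.30)(-0.40)] = 0.1200
  C_13 = (0.00)(-0.45) − (0.80)(-0.40) = 0.3200
  C_21 = −[(-0.10)(0.75) − (-0.35)(-0.45)] = 0.2325
  C_22 = (0.60)(0.75) − (-0.35)(-0.40) = 0.3100
  C_23 = −[(0.60)(-0.45) − (-0.10)(-0.40)] = 0.3100
  C_31 = (-0.10)(-0.30) − (-0.35)(0.80) = 0.3100
  C_32 = −[(0.60)(-0.30) − (-0.35)(0.00)] = 0.1800
  C_33 = (0.60)(0.80) − (-0.10)(0.00) = 0.4800
det(I−A) = Σ_j (I−A)_1j·C_1j = (0.60)(0.4650) + (-0.10)(0.1200) + (-0.35)(0.3200) = 0.1550
adj(I−A) = Cᵀ =
  [ 0.4650   0.2325   0.3100]
  [ 0.1200   0.3100   0.1800]
  [ 0.3200   0.3100   0.4800]
(I − A)⁻¹ = adj(I−A) / det(I−A) ≈
  [   3.0000     1.5000     2.0000]
  [   0.7742     2.0000     1.1613]
  [   2.0645     2.0000     3.0968]
x = (I − A)⁻¹ d = adj(I−A)·d / det(I−A), with det(I−A) = 0.1550:
  x_T = (0.4650·975 + 0.2325·925 + 0.3100·675) / 0.1550 = 877.6875 / 0.1550 = 5662.500
  x_C = (0.1200·975 + 0.3100·925 + 0.1800·675) / 0.1550 = 525.25 / 0.1550 ≈ 3388.710
  x_R = (0.3200·975 + 0.3100·925 + 0.4800·675) / 0.1550 = 922.75 / 0.1550 ≈ 5953.226

x_T = 5662.500, x_C = 3388.710, x_R = 5953.226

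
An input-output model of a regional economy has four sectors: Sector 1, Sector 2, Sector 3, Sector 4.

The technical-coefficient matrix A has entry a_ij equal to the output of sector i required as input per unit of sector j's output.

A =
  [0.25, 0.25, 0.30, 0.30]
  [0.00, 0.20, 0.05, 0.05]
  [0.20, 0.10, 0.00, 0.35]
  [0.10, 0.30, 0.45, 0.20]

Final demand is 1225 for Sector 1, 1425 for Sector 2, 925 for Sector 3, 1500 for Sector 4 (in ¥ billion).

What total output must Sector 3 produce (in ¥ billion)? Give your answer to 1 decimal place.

x_3 = 4780.7

I − A =
  [   0.75    -0.25    -0.30    -0.30]
  [   0.00     0.80    -0.05    -0.05]
  [  -0.20    -0.10     1.00    -0.35]
  [  -0.10    -0.30    -0.45     0.80]
Compute the cofactors C_ij = (−1)^(i+j)·(3×3 minor ij) of I−A; the adjugate is their transpose:
adj(I−A) = Cᵀ =
  [ 0.487500   0.319625   0.315625   0.340875]
  [ 0.019250   0.366375   0.046875   0.050625]
  [ 0.153500   0.202500   0.443500   0.264250]
  [ 0.154500   0.291250   0.306500   0.545750]
det(I−A) = Σ_j (I−A)_1j·C_1j = (0.75)(0.487500) + (-0.25)(0.019250) + (-0.30)(0.153500) + (-0.30)(0.154500) = 0.2684125
(I − A)⁻¹ = adj(I−A) / det(I−A) ≈
  [   1.8162     1.1908     1.1759     1.2700]
  [   0.0717     1.3650     0.1746     0.1886]
  [   0.5719     0.7544     1.6523     0.9845]
  [   0.5756     1.0851     1.1419     2.0333]
x = (I − A)⁻¹ d = adj(I−A)·d / det(I−A), with det(I−A) = 0.2684125:
  x_1 = (0.487500·1225 + 0.319625·1425 + 0.315625·925 + 0.340875·1500) / 0.2684125 = 1855.91875 / 0.2684125 ≈ 6914.4
  x_2 = (0.019250·1225 + 0.366375·1425 + 0.046875·925 + 0.050625·1500) / 0.2684125 = 664.9625 / 0.2684125 ≈ 2477.4
  x_3 = (0.153500·1225 + 0.202500·1425 + 0.443500·925 + 0.264250·1500) / 0.2684125 = 1283.2125 / 0.2684125 ≈ 4780.7
  x_4 = (0.154500·1225 + 0.291250·1425 + 0.306500·925 + 0.545750·1500) / 0.2684125 = 1706.43125 / 0.2684125 ≈ 6357.5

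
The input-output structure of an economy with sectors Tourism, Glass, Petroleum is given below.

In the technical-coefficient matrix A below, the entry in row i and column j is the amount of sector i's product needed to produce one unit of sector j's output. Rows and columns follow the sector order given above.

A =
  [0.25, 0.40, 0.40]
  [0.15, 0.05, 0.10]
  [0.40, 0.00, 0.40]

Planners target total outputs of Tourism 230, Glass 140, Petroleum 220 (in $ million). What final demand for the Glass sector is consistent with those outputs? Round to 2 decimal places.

I − A =
  [   0.75    -0.40    -0.40]
  [  -0.15     0.95    -0.10]
  [  -0.40     0.00     0.60]
d = (I − A) x:
  d_1 = (+0.75)·230 + (-0.40)·140 + (-0.40)·220 = 28.50
  d_2 = (-0.15)·230 + (+0.95)·140 + (-0.10)·220 = 76.50
  d_3 = (-0.40)·230 + (+0.00)·140 + (+0.60)·220 = 40.00

d_2 = 76.50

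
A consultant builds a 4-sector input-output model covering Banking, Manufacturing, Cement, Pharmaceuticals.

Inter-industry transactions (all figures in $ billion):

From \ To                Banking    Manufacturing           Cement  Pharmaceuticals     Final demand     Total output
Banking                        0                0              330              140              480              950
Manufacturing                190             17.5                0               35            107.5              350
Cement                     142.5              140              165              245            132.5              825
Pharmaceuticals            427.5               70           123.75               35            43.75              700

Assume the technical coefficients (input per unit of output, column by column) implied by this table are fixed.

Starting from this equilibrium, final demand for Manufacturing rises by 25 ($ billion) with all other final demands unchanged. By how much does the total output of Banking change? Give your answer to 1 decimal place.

Technical coefficients a_ij = z_ij / X_j:
  a_BB = 0/950 = 0.00, a_MB = 190/950 = 0.20, a_CB = 142.5/950 = 0.15, a_PB = 427.5/950 = 0.45
  a_BM = 0/350 = 0.00, a_MM = 17.5/350 = 0.05, a_CM = 140/350 = 0.40, a_PM = 70/350 = 0.20
  a_BC = 330/825 = 0.40, a_MC = 0/825 = 0.00, a_CC = 165/825 = 0.20, a_PC = 123.75/825 = 0.15
  a_BP = 140/700 = 0.20, a_MP = 35/700 = 0.05, a_CP = 245/700 = 0.35, a_PP = 35/700 = 0.05
I − A =
  [   1.00     0.00    -0.40    -0.20]
  [  -0.20     0.95     0.00    -0.05]
  [  -0.15    -0.40     0.80    -0.35]
  [  -0.45    -0.20    -0.15     0.95]
Compute the cofactors C_ij = (−1)^(i+j)·(3×3 minor ij) of I−A; the adjugate is their transpose:
adj(I−A) = Cᵀ =
  [ 0.661125   0.224000   0.385500   0.293000]
  [ 0.160625   0.511000   0.098500   0.097000]
  [ 0.382500   0.420000   0.799000   0.397000]
  [ 0.407375   0.280000   0.329500   0.671000]
det(I−A) = Σ_j (I−A)_1j·C_1j = (1.00)(0.661125) + (0.00)(0.160625) + (-0.40)(0.382500) + (-0.20)(0.407375) = 0.42665
(I − A)⁻¹ = adj(I−A) / det(I−A) ≈
  [   1.5496     0.5250     0.9036     0.6867]
  [   0.3765     1.1977     0.2309     0.2274]
  [   0.8965     0.9844     1.8727     0.9305]
  [   0.9548     0.6563     0.7723     1.5727]
Δx = (I − A)⁻¹ Δd with Δd having +25 in the Manufacturing component and 0 elsewhere.
So Δx_B = L_BM · (+25), where L_BM = adj(I−A)_BM / det(I−A) = 0.224000 / 0.42665.
Δx_B = 0.224000 × (+25) / 0.42665 = 5.60 / 0.42665 ≈ 13.1.

Δx_B = 13.1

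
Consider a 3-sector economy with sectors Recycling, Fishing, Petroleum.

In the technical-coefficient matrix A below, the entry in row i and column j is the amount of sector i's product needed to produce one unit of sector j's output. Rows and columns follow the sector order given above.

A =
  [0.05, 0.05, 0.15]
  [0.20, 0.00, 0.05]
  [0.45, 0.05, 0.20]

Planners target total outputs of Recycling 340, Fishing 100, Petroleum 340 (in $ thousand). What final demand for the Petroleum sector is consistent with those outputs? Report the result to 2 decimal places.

I − A =
  [   0.95    -0.05    -0.15]
  [  -0.20     1.00    -0.05]
  [  -0.45    -0.05     0.80]
d = (I − A) x:
  d_R = (+0.95)·340 + (-0.05)·100 + (-0.15)·340 = 267.00
  d_F = (-0.20)·340 + (+1.00)·100 + (-0.05)·340 = 15.00
  d_P = (-0.45)·340 + (-0.05)·100 + (+0.80)·340 = 114.00

d_P = 114.00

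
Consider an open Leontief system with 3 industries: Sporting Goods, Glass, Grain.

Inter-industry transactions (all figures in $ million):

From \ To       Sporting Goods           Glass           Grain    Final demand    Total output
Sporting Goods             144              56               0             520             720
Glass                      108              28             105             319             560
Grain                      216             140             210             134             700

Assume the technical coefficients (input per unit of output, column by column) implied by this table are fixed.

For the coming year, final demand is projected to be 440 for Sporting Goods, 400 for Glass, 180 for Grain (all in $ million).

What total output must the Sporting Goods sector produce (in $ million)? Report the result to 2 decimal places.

x_1 = 629.98

Technical coefficients a_ij = z_ij / X_j:
  a_11 = 144/720 = 0.20, a_21 = 108/720 = 0.15, a_31 = 216/720 = 0.30
  a_12 = 56/560 = 0.10, a_22 = 28/560 = 0.05, a_32 = 140/560 = 0.25
  a_13 = 0/700 = 0.00, a_23 = 105/700 = 0.15, a_33 = 210/700 = 0.30
I − A =
  [   0.80    -0.10     0.00]
  [  -0.15     0.95    -0.15]
  [  -0.30    -0.25     0.70]
Cofactors of I−A, C_ij = (−1)^(i+j)·(minor ij) (rows/columns in the sector order above):
  C_11 = (0.95)(0.70) − (-0.15)(-0.25) = 0.6275
  C_12 = −[(-0.15)(0.70) − (-0.15)(-0.30)] = 0.1500
  C_13 = (-0.15)(-0.25) − (0.95)(-0.30) = 0.3225
  C_21 = −[(-0.10)(0.70) − (0.00)(-0.25)] = 0.0700
  C_22 = (0.80)(0.70) − (0.00)(-0.30) = 0.5600
  C_23 = −[(0.80)(-0.25) − (-0.10)(-0.30)] = 0.2300
  C_31 = (-0.10)(-0.15) − (0.00)(0.95) = 0.0150
  C_32 = −[(0.80)(-0.15) − (0.00)(-0.15)] = 0.1200
  C_33 = (0.80)(0.95) − (-0.10)(-0.15) = 0.7450
det(I−A) = Σ_j (I−A)_1j·C_1j = (0.80)(0.6275) + (-0.10)(0.1500) + (0.00)(0.3225) = 0.4870
adj(I−A) = Cᵀ =
  [ 0.6275   0.0700   0.0150]
  [ 0.1500   0.5600   0.1200]
  [ 0.3225   0.2300   0.7450]
(I − A)⁻¹ = adj(I−A) / det(I−A) ≈
  [   1.2885     0.1437     0.0308]
  [   0.3080     1.1499     0.2464]
  [   0.6622     0.4723     1.5298]
x = (I − A)⁻¹ d = adj(I−A)·d / det(I−A), with det(I−A) = 0.4870:
  x_1 = (0.6275·440 + 0.0700·400 + 0.0150·180) / 0.4870 = 306.80 / 0.4870 ≈ 629.98
  x_2 = (0.1500·440 + 0.5600·400 + 0.1200·180) / 0.4870 = 311.60 / 0.4870 ≈ 639.84
  x_3 = (0.3225·440 + 0.2300·400 + 0.7450·180) / 0.4870 = 368.00 / 0.4870 ≈ 755.65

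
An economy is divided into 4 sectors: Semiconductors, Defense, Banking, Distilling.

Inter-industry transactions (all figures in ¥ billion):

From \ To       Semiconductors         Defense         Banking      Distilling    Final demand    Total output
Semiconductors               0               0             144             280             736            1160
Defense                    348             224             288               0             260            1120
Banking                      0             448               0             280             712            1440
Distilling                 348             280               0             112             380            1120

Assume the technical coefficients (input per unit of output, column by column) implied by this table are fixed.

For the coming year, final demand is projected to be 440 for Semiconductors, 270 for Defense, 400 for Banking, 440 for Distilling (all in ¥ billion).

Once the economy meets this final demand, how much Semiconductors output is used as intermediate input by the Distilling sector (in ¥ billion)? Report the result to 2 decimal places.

Technical coefficients a_ij = z_ij / X_j:
  a_11 = 0/1160 = 0.00, a_21 = 348/1160 = 0.30, a_31 = 0/1160 = 0.00, a_41 = 348/1160 = 0.30
  a_12 = 0/1120 = 0.00, a_22 = 224/1120 = 0.20, a_32 = 448/1120 = 0.40, a_42 = 280/1120 = 0.25
  a_13 = 144/1440 = 0.10, a_23 = 288/1440 = 0.20, a_33 = 0/1440 = 0.00, a_43 = 0/1440 = 0.00
  a_14 = 280/1120 = 0.25, a_24 = 0/1120 = 0.00, a_34 = 280/1120 = 0.25, a_44 = 112/1120 = 0.10
I − A =
  [   1.00     0.00    -0.10    -0.25]
  [  -0.30     0.80    -0.20     0.00]
  [   0.00    -0.40     1.00    -0.25]
  [  -0.30    -0.25     0.00     0.90]
Compute the cofactors C_ij = (−1)^(i+j)·(3×3 minor ij) of I−A; the adjugate is their transpose:
adj(I−A) = Cᵀ =
  [ 0.63550   0.10475   0.08450   0.20000]
  [ 0.28500   0.81750   0.19200   0.13250]
  [ 0.18675   0.39250   0.64125   0.23000]
  [ 0.29100   0.26200   0.08150   0.70800]
det(I−A) = Σ_j (I−A)_1j·C_1j = (1.00)(0.63550) + (0.00)(0.28500) + (-0.10)(0.18675) + (-0.25)(0.29100) = 0.544075
(I − A)⁻¹ = adj(I−A) / det(I−A) ≈
  [   1.1680     0.1925     0.1553     0.3676]
  [   0.5238     1.5026     0.3529     0.2435]
  [   0.3432     0.7214     1.1786     0.4227]
  [   0.5349     0.4816     0.1498     1.3013]
First solve x = (I − A)⁻¹ d = adj(I−A)·d / det(I−A); in particular x_4 = (0.29100·440 + 0.26200·270 + 0.08150·400 + 0.70800·440) / 0.544075 = 542.90 / 0.544075 ≈ 997.8404.
Intermediate flow from 1 to 4: z_14 = a_14 · x_4 = 0.25 × 542.90 / 0.544075 = 135.725 / 0.544075 ≈ 249.46.

z_14 = 249.46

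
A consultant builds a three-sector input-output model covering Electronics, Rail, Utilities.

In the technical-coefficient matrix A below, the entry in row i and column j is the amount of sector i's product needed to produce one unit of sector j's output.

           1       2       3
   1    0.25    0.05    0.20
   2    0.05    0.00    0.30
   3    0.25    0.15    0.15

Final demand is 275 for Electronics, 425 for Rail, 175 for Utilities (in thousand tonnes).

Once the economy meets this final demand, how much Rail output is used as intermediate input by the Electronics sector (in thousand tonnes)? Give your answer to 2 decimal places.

z_21 = 26.52

I − A =
  [   0.75    -0.05    -0.20]
  [  -0.05     1.00    -0.30]
  [  -0.25    -0.15     0.85]
Cofactors of I−A, C_ij = (−1)^(i+j)·(minor ij) (rows/columns in the sector order above):
  C_11 = (1.00)(0.85) − (-0.30)(-0.15) = 0.8050
  C_12 = −[(-0.05)(0.85) − (-0.30)(-0.25)] = 0.1175
  C_13 = (-0.05)(-0.15) − (1.00)(-0.25) = 0.2575
  C_21 = −[(-0.05)(0.85) − (-0.20)(-0.15)] = 0.0725
  C_22 = (0.75)(0.85) − (-0.20)(-0.25) = 0.5875
  C_23 = −[(0.75)(-0.15) − (-0.05)(-0.25)] = 0.1250
  C_31 = (-0.05)(-0.30) − (-0.20)(1.00) = 0.2150
  C_32 = −[(0.75)(-0.30) − (-0.20)(-0.05)] = 0.2350
  C_33 = (0.75)(1.00) − (-0.05)(-0.05) = 0.7475
det(I−A) = Σ_j (I−A)_1j·C_1j = (0.75)(0.8050) + (-0.05)(0.1175) + (-0.20)(0.2575) = 0.546375
adj(I−A) = Cᵀ =
  [ 0.8050   0.0725   0.2150]
  [ 0.1175   0.5875   0.2350]
  [ 0.2575   0.1250   0.7475]
(I − A)⁻¹ = adj(I−A) / det(I−A) ≈
  [   1.4733     0.1327     0.3935]
  [   0.2151     1.0753     0.4301]
  [   0.4713     0.2288     1.3681]
First solve x = (I − A)⁻¹ d = adj(I−A)·d / det(I−A); in particular x_1 = (0.8050·275 + 0.0725·425 + 0.2150·175) / 0.546375 = 289.8125 / 0.546375 ≈ 530.4278.
Intermediate flow from 2 to 1: z_21 = a_21 · x_1 = 0.05 × 289.8125 / 0.546375 = 14.490625 / 0.546375 ≈ 26.52.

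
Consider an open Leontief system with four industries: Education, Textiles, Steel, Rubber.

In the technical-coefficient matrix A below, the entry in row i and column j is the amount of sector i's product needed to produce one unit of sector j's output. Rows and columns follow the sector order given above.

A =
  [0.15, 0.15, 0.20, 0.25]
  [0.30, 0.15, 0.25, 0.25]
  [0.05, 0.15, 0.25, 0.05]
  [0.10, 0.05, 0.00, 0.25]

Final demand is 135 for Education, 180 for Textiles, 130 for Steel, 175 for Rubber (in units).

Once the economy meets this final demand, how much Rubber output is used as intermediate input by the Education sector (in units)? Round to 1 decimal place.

I − A =
  [   0.85    -0.15    -0.20    -0.25]
  [  -0.30     0.85    -0.25    -0.25]
  [  -0.05    -0.15     0.75    -0.05]
  [  -0.10    -0.05     0.00     0.75]
Compute the cofactors C_ij = (−1)^(i+j)·(3×3 minor ij) of I−A; the adjugate is their transpose:
adj(I−A) = Cᵀ =
  [ 0.440000   0.116750   0.156250   0.196000]
  [ 0.198125   0.450875   0.203125   0.229875]
  [ 0.073750   0.101000   0.468750   0.089500]
  [ 0.071875   0.045625   0.034375   0.456875]
det(I−A) = Σ_j (I−A)_1j·C_1j = (0.85)(0.440000) + (-0.15)(0.198125) + (-0.20)(0.073750) + (-0.25)(0.071875) = 0.3115625
(I − A)⁻¹ = adj(I−A) / det(I−A) ≈
  [   1.4122     0.3747     0.5015     0.6291]
  [   0.6359     1.4471     0.6520     0.7378]
  [   0.2367     0.3242     1.5045     0.2873]
  [   0.2307     0.1464     0.1103     1.4664]
First solve x = (I − A)⁻¹ d = adj(I−A)·d / det(I−A); in particular x_1 = (0.440000·135 + 0.116750·180 + 0.156250·130 + 0.196000·175) / 0.3115625 = 135.0275 / 0.3115625 ≈ 433.388.
Intermediate flow from 4 to 1: z_41 = a_41 · x_1 = 0.10 × 135.0275 / 0.3115625 = 13.50275 / 0.3115625 ≈ 43.3.

z_41 = 43.3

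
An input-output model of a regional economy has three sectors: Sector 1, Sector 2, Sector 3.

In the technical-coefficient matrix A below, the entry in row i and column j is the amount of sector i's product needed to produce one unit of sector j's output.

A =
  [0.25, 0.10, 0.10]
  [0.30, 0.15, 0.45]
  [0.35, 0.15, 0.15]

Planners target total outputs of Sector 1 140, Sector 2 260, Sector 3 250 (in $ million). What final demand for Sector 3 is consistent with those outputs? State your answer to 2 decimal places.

I − A =
  [   0.75    -0.10    -0.10]
  [  -0.30     0.85    -0.45]
  [  -0.35    -0.15     0.85]
d = (I − A) x:
  d_1 = (+0.75)·140 + (-0.10)·260 + (-0.10)·250 = 54.00
  d_2 = (-0.30)·140 + (+0.85)·260 + (-0.45)·250 = 66.50
  d_3 = (-0.35)·140 + (-0.15)·260 + (+0.85)·250 = 124.50

d_3 = 124.50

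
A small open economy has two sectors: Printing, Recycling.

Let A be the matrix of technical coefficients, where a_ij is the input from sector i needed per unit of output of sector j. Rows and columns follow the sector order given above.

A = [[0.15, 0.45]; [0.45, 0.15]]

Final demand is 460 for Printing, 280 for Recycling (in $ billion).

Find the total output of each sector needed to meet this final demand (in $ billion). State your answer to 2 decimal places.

I − A =
  [   0.85    -0.45]
  [  -0.45     0.85]
det(I−A) = (0.85)(0.85) − (-0.45)(-0.45) = 0.5200
adj(I−A) = [[0.85, 0.45], [0.45, 0.85]]
(I − A)⁻¹ = adj(I−A) / det(I−A) ≈
  [   1.6346     0.8654]
  [   0.8654     1.6346]
x = (I − A)⁻¹ d = adj(I−A)·d / det(I−A), with det(I−A) = 0.5200:
  x_1 = (0.85·460 + 0.45·280) / 0.5200 = 517.00 / 0.5200 ≈ 994.23
  x_2 = (0.45·460 + 0.85·280) / 0.5200 = 445.00 / 0.5200 ≈ 855.77

x_1 = 994.23, x_2 = 855.77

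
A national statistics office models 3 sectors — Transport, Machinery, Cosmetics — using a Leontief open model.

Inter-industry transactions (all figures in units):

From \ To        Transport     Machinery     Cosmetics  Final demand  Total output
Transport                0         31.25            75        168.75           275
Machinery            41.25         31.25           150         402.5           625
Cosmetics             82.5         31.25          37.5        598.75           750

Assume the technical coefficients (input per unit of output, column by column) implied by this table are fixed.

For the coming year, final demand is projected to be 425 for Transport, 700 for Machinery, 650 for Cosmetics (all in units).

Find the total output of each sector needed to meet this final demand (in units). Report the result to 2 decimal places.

Technical coefficients a_ij = z_ij / X_j:
  a_11 = 0/275 = 0.00, a_21 = 41.25/275 = 0.15, a_31 = 82.5/275 = 0.30
  a_12 = 31.25/625 = 0.05, a_22 = 31.25/625 = 0.05, a_32 = 31.25/625 = 0.05
  a_13 = 75/750 = 0.10, a_23 = 150/750 = 0.20, a_33 = 37.5/750 = 0.05
I − A =
  [   1.00    -0.05    -0.10]
  [  -0.15     0.95    -0.20]
  [  -0.30    -0.05     0.95]
Cofactors of I−A, C_ij = (−1)^(i+j)·(minor ij) (rows/columns in the sector order above):
  C_11 = (0.95)(0.95) − (-0.20)(-0.05) = 0.8925
  C_12 = −[(-0.15)(0.95) − (-0.20)(-0.30)] = 0.2025
  C_13 = (-0.15)(-0.05) − (0.95)(-0.30) = 0.2925
  C_21 = −[(-0.05)(0.95) − (-0.10)(-0.05)] = 0.0525
  C_22 = (1.00)(0.95) − (-0.10)(-0.30) = 0.9200
  C_23 = −[(1.00)(-0.05) − (-0.05)(-0.30)] = 0.0650
  C_31 = (-0.05)(-0.20) − (-0.10)(0.95) = 0.1050
  C_32 = −[(1.00)(-0.20) − (-0.10)(-0.15)] = 0.2150
  C_33 = (1.00)(0.95) − (-0.05)(-0.15) = 0.9425
det(I−A) = Σ_j (I−A)_1j·C_1j = (1.00)(0.8925) + (-0.05)(0.2025) + (-0.10)(0.2925) = 0.853125
adj(I−A) = Cᵀ =
  [ 0.8925   0.0525   0.1050]
  [ 0.2025   0.9200   0.2150]
  [ 0.2925   0.0650   0.9425]
(I − A)⁻¹ = adj(I−A) / det(I−A) ≈
  [   1.0462     0.0615     0.1231]
  [   0.2374     1.0784     0.2520]
  [   0.3429     0.0762     1.1048]
x = (I − A)⁻¹ d = adj(I−A)·d / det(I−A), with det(I−A) = 0.853125:
  x_1 = (0.8925·425 + 0.0525·700 + 0.1050·650) / 0.853125 = 484.3125 / 0.853125 ≈ 567.69
  x_2 = (0.2025·425 + 0.9200·700 + 0.2150·650) / 0.853125 = 869.8125 / 0.853125 ≈ 1019.56
  x_3 = (0.2925·425 + 0.0650·700 + 0.9425·650) / 0.853125 = 782.4375 / 0.853125 ≈ 917.14

x_1 = 567.69, x_2 = 1019.56, x_3 = 917.14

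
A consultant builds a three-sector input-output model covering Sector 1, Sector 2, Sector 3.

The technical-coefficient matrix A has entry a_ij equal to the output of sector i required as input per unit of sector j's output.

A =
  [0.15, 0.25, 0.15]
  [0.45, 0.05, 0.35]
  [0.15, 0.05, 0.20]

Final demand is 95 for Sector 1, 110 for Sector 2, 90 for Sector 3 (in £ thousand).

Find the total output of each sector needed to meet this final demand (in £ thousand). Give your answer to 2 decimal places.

I − A =
  [   0.85    -0.25    -0.15]
  [  -0.45     0.95    -0.35]
  [  -0.15    -0.05     0.80]
Cofactors of I−A, C_ij = (−1)^(i+j)·(minor ij) (rows/columns in the sector order above):
  C_11 = (0.95)(0.80) − (-0.35)(-0.05) = 0.7425
  C_12 = −[(-0.45)(0.80) − (-0.35)(-0.15)] = 0.4125
  C_13 = (-0.45)(-0.05) − (0.95)(-0.15) = 0.1650
  C_21 = −[(-0.25)(0.80) − (-0.15)(-0.05)] = 0.2075
  C_22 = (0.85)(0.80) − (-0.15)(-0.15) = 0.6575
  C_23 = −[(0.85)(-0.05) − (-0.25)(-0.15)] = 0.0800
  C_31 = (-0.25)(-0.35) − (-0.15)(0.95) = 0.2300
  C_32 = −[(0.85)(-0.35) − (-0.15)(-0.45)] = 0.3650
  C_33 = (0.85)(0.95) − (-0.25)(-0.45) = 0.6950
det(I−A) = Σ_j (I−A)_1j·C_1j = (0.85)(0.7425) + (-0.25)(0.4125) + (-0.15)(0.1650) = 0.50325
adj(I−A) = Cᵀ =
  [ 0.7425   0.2075   0.2300]
  [ 0.4125   0.6575   0.3650]
  [ 0.1650   0.0800   0.6950]
(I − A)⁻¹ = adj(I−A) / det(I−A) ≈
  [   1.4754     0.4123     0.4570]
  [   0.8197     1.3065     0.7253]
  [   0.3279     0.1590     1.3810]
x = (I − A)⁻¹ d = adj(I−A)·d / det(I−A), with det(I−A) = 0.50325:
  x_1 = (0.7425·95 + 0.2075·110 + 0.2300·90) / 0.50325 = 114.0625 / 0.50325 ≈ 226.65
  x_2 = (0.4125·95 + 0.6575·110 + 0.3650·90) / 0.50325 = 144.3625 / 0.50325 ≈ 286.86
  x_3 = (0.1650·95 + 0.0800·110 + 0.6950·90) / 0.50325 = 87.025 / 0.50325 ≈ 172.93

x_1 = 226.65, x_2 = 286.86, x_3 = 172.93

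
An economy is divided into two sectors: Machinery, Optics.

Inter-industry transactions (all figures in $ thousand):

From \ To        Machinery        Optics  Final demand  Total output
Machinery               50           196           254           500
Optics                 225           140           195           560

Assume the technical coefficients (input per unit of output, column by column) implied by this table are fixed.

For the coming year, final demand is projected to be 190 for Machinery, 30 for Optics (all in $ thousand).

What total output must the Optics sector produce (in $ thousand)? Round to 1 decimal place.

Technical coefficients a_ij = z_ij / X_j:
  a_11 = 50/500 = 0.10, a_21 = 225/500 = 0.45
  a_12 = 196/560 = 0.35, a_22 = 140/560 = 0.25
I − A =
  [   0.90    -0.35]
  [  -0.45     0.75]
det(I−A) = (0.90)(0.75) − (-0.35)(-0.45) = 0.5175
adj(I−A) = [[0.75, 0.35], [0.45, 0.90]]
(I − A)⁻¹ = adj(I−A) / det(I−A) ≈
  [   1.4493     0.6763]
  [   0.8696     1.7391]
x = (I − A)⁻¹ d = adj(I−A)·d / det(I−A), with det(I−A) = 0.5175:
  x_1 = (0.75·190 + 0.35·30) / 0.5175 = 153.00 / 0.5175 ≈ 295.7
  x_2 = (0.45·190 + 0.90·30) / 0.5175 = 112.50 / 0.5175 ≈ 217.4

x_2 = 217.4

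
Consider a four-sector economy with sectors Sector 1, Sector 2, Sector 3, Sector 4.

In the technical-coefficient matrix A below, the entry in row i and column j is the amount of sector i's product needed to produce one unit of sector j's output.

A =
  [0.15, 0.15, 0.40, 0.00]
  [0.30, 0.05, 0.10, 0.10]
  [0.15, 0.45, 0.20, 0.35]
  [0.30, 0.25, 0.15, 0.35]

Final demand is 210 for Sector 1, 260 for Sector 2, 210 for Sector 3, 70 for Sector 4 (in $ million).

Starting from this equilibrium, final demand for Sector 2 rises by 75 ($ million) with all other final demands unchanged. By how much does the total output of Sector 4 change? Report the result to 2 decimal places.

I − A =
  [   0.85    -0.15    -0.40     0.00]
  [  -0.30     0.95    -0.10    -0.10]
  [  -0.15    -0.45     0.80    -0.35]
  [  -0.30    -0.25    -0.15     0.65]
Compute the cofactors C_ij = (−1)^(i+j)·(3×3 minor ij) of I−A; the adjugate is their transpose:
adj(I−A) = Cᵀ =
  [ 0.379375   0.222125   0.249000   0.168250]
  [ 0.186750   0.316375   0.158000   0.133750]
  [ 0.316125   0.353375   0.469875   0.307375]
  [ 0.319875   0.305750   0.284125   0.458500]
det(I−A) = Σ_j (I−A)_1j·C_1j = (0.85)(0.379375) + (-0.15)(0.186750) + (-0.40)(0.316125) + (0.00)(0.319875) = 0.16800625
(I − A)⁻¹ = adj(I−A) / det(I−A) ≈
  [   2.2581     1.3221     1.4821     1.0015]
  [   1.1116     1.8831     0.9404     0.7961]
  [   1.8816     2.1033     2.7968     1.8295]
  [   1.9039     1.8199     1.6912     2.7291]
Δx = (I − A)⁻¹ Δd with Δd having +75 in the Sector 2 component and 0 elsewhere.
So Δx_4 = L_42 · (+75), where L_42 = adj(I−A)_42 / det(I−A) = 0.305750 / 0.16800625.
Δx_4 = 0.305750 × (+75) / 0.16800625 = 22.93125 / 0.16800625 ≈ 136.49.

Δx_4 = 136.49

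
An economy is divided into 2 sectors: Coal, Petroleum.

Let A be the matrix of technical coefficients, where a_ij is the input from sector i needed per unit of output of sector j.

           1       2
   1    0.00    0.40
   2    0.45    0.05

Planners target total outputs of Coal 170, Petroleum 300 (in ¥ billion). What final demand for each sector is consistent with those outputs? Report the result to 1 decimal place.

d_1 = 50.0, d_2 = 208.5

I − A =
  [   1.00    -0.40]
  [  -0.45     0.95]
d = (I − A) x:
  d_1 = (+1.00)·170 + (-0.40)·300 = 50.0
  d_2 = (-0.45)·170 + (+0.95)·300 = 208.5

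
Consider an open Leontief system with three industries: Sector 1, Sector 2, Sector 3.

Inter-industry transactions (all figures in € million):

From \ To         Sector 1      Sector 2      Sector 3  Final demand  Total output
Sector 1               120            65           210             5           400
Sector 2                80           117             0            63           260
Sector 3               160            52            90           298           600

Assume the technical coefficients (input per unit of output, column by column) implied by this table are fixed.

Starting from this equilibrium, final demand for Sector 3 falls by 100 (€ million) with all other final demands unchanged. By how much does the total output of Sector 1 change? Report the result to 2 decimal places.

Technical coefficients a_ij = z_ij / X_j:
  a_11 = 120/400 = 0.30, a_21 = 80/400 = 0.20, a_31 = 160/400 = 0.40
  a_12 = 65/260 = 0.25, a_22 = 117/260 = 0.45, a_32 = 52/260 = 0.20
  a_13 = 210/600 = 0.35, a_23 = 0/600 = 0.00, a_33 = 90/600 = 0.15
I − A =
  [   0.70    -0.25    -0.35]
  [  -0.20     0.55     0.00]
  [  -0.40    -0.20     0.85]
Cofactors of I−A, C_ij = (−1)^(i+j)·(minor ij) (rows/columns in the sector order above):
  C_11 = (0.55)(0.85) − (0.00)(-0.20) = 0.4675
  C_12 = −[(-0.20)(0.85) − (0.00)(-0.40)] = 0.1700
  C_13 = (-0.20)(-0.20) − (0.55)(-0.40) = 0.2600
  C_21 = −[(-0.25)(0.85) − (-0.35)(-0.20)] = 0.2825
  C_22 = (0.70)(0.85) − (-0.35)(-0.40) = 0.4550
  C_23 = −[(0.70)(-0.20) − (-0.25)(-0.40)] = 0.2400
  C_31 = (-0.25)(0.00) − (-0.35)(0.55) = 0.1925
  C_32 = −[(0.70)(0.00) − (-0.35)(-0.20)] = 0.0700
  C_33 = (0.70)(0.55) − (-0.25)(-0.20) = 0.3350
det(I−A) = Σ_j (I−A)_1j·C_1j = (0.70)(0.4675) + (-0.25)(0.1700) + (-0.35)(0.2600) = 0.19375
adj(I−A) = Cᵀ =
  [ 0.4675   0.2825   0.1925]
  [ 0.1700   0.4550   0.0700]
  [ 0.2600   0.2400   0.3350]
(I − A)⁻¹ = adj(I−A) / det(I−A) ≈
  [   2.4129     1.4581     0.9935]
  [   0.8774     2.3484     0.3613]
  [   1.3419     1.2387     1.7290]
Δx = (I − A)⁻¹ Δd with Δd having -100 in the Sector 3 component and 0 elsewhere.
So Δx_1 = L_13 · (-100), where L_13 = adj(I−A)_13 / det(I−A) = 0.1925 / 0.19375.
Δx_1 = 0.1925 × (-100) / 0.19375 = -19.25 / 0.19375 ≈ -99.35.

Δx_1 = -99.35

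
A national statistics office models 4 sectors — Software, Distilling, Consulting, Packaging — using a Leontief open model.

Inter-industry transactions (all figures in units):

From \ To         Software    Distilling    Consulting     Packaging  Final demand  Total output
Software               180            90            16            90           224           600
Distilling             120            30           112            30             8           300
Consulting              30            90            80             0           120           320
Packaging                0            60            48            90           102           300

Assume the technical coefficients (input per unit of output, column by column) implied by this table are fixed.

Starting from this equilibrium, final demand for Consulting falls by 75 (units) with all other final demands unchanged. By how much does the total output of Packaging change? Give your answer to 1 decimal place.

Technical coefficients a_ij = z_ij / X_j:
  a_11 = 180/600 = 0.30, a_21 = 120/600 = 0.20, a_31 = 30/600 = 0.05, a_41 = 0/600 = 0.00
  a_12 = 90/300 = 0.30, a_22 = 30/300 = 0.10, a_32 = 90/300 = 0.30, a_42 = 60/300 = 0.20
  a_13 = 16/320 = 0.05, a_23 = 112/320 = 0.35, a_33 = 80/320 = 0.25, a_43 = 48/320 = 0.15
  a_14 = 90/300 = 0.30, a_24 = 30/300 = 0.10, a_34 = 0/300 = 0.00, a_44 = 90/300 = 0.30
I − A =
  [   0.70    -0.30    -0.05    -0.30]
  [  -0.20     0.90    -0.35    -0.10]
  [  -0.05    -0.30     0.75     0.00]
  [   0.00    -0.20    -0.15     0.70]
Compute the cofactors C_ij = (−1)^(i+j)·(3×3 minor ij) of I−A; the adjugate is their transpose:
adj(I−A) = Cᵀ =
  [ 0.37950   0.22650   0.17000   0.19500]
  [ 0.11800   0.36350   0.19800   0.10250]
  [ 0.07250   0.16050   0.37300   0.05400]
  [ 0.04925   0.13825   0.13650   0.34350]
det(I−A) = Σ_j (I−A)_1j·C_1j = (0.70)(0.37950) + (-0.30)(0.11800) + (-0.05)(0.07250) + (-0.30)(0.04925) = 0.21185
(I − A)⁻¹ = adj(I−A) / det(I−A) ≈
  [   1.7914     1.0692     0.8025     0.9205]
  [   0.5570     1.7158     0.9346     0.4838]
  [   0.3422     0.7576     1.7607     0.2549]
  [   0.2325     0.6526     0.6443     1.6214]
Δx = (I − A)⁻¹ Δd with Δd having -75 in the Consulting component and 0 elsewhere.
So Δx_4 = L_43 · (-75), where L_43 = adj(I−A)_43 / det(I−A) = 0.13650 / 0.21185.
Δx_4 = 0.13650 × (-75) / 0.21185 = -10.2375 / 0.21185 ≈ -48.3.

Δx_4 = -48.3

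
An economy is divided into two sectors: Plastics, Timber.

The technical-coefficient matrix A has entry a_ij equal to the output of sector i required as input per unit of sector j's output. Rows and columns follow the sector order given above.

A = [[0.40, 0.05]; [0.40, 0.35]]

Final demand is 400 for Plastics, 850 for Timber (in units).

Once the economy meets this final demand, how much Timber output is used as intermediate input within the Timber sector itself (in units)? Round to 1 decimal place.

I − A =
  [   0.60    -0.05]
  [  -0.40     0.65]
det(I−A) = (0.60)(0.65) − (-0.05)(-0.40) = 0.3700
adj(I−A) = [[0.65, 0.05], [0.40, 0.60]]
(I − A)⁻¹ = adj(I−A) / det(I−A) ≈
  [   1.7568     0.1351]
  [   1.0811     1.6216]
First solve x = (I − A)⁻¹ d = adj(I−A)·d / det(I−A); in particular x_T = (0.40·400 + 0.60·850) / 0.3700 = 670.00 / 0.3700 ≈ 1810.811.
Intermediate flow from T to T: z_TT = a_TT · x_T = 0.35 × 670.00 / 0.3700 = 234.50 / 0.3700 ≈ 633.8.

z_TT = 633.8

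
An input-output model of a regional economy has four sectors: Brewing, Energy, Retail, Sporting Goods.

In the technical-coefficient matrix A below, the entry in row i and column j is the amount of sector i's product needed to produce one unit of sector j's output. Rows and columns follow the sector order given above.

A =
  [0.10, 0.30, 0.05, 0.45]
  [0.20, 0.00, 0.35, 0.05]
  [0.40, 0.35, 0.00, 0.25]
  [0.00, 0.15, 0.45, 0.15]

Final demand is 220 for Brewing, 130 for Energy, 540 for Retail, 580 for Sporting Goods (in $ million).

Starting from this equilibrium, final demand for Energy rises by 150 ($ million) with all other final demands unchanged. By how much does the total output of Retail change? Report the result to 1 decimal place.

Δx_R = 199.7

I − A =
  [   0.90    -0.30    -0.05    -0.45]
  [  -0.20     1.00    -0.35    -0.05]
  [  -0.40    -0.35     1.00    -0.25]
  [   0.00    -0.15    -0.45     0.85]
Compute the cofactors C_ij = (−1)^(i+j)·(3×3 minor ij) of I−A; the adjugate is their transpose:
adj(I−A) = Cᵀ =
  [ 0.604875   0.376375   0.364250   0.449500]
  [ 0.275500   0.565750   0.337000   0.278250]
  [ 0.404000   0.430500   0.693750   0.443250]
  [ 0.262500   0.327750   0.426750   0.664250]
det(I−A) = Σ_j (I−A)_1j·C_1j = (0.90)(0.604875) + (-0.30)(0.275500) + (-0.05)(0.404000) + (-0.45)(0.262500) = 0.3234125
(I − A)⁻¹ = adj(I−A) / det(I−A) ≈
  [   1.8703     1.1638     1.1263     1.3899]
  [   0.8519     1.7493     1.0420     0.8604]
  [   1.2492     1.3311     2.1451     1.3705]
  [   0.8117     1.0134     1.3195     2.0539]
Δx = (I − A)⁻¹ Δd with Δd having +150 in the Energy component and 0 elsewhere.
So Δx_R = L_RE · (+150), where L_RE = adj(I−A)_RE / det(I−A) = 0.430500 / 0.3234125.
Δx_R = 0.430500 × (+150) / 0.3234125 = 64.575 / 0.3234125 ≈ 199.7.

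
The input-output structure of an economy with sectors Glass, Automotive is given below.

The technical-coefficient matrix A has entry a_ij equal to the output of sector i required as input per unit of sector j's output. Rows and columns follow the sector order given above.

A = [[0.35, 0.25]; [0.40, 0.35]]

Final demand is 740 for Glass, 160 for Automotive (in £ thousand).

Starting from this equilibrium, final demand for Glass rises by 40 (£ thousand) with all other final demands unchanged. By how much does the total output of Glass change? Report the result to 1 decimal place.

Δx_1 = 80.6

I − A =
  [   0.65    -0.25]
  [  -0.40     0.65]
det(I−A) = (0.65)(0.65) − (-0.25)(-0.40) = 0.3225
adj(I−A) = [[0.65, 0.25], [0.40, 0.65]]
(I − A)⁻¹ = adj(I−A) / det(I−A) ≈
  [   2.0155     0.7752]
  [   1.2403     2.0155]
Δx = (I − A)⁻¹ Δd with Δd having +40 in the Glass component and 0 elsewhere.
So Δx_1 = L_11 · (+40), where L_11 = adj(I−A)_11 / det(I−A) = 0.65 / 0.3225.
Δx_1 = 0.65 × (+40) / 0.3225 = 26.00 / 0.3225 ≈ 80.6.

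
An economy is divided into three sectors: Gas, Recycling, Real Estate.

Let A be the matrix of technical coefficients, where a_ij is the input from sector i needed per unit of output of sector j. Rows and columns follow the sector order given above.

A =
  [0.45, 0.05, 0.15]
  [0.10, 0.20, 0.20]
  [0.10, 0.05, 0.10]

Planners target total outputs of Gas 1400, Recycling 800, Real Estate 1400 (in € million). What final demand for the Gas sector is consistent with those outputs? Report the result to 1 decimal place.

I − A =
  [   0.55    -0.05    -0.15]
  [  -0.10     0.80    -0.20]
  [  -0.10    -0.05     0.90]
d = (I − A) x:
  d_1 = (+0.55)·1400 + (-0.05)·800 + (-0.15)·1400 = 520.0
  d_2 = (-0.10)·1400 + (+0.80)·800 + (-0.20)·1400 = 220.0
  d_3 = (-0.10)·1400 + (-0.05)·800 + (+0.90)·1400 = 1080.0

d_1 = 520.0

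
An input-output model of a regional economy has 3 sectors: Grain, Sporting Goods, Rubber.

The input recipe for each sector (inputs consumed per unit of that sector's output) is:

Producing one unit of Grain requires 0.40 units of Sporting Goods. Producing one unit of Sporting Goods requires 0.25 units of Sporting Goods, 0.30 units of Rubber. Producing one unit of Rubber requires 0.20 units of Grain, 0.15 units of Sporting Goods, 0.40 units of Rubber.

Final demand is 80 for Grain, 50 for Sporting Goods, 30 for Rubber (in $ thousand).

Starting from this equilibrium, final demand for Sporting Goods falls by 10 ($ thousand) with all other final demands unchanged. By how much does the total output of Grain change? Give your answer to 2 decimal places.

I − A =
  [   1.00     0.00    -0.20]
  [  -0.40     0.75    -0.15]
  [   0.00    -0.30     0.60]
Cofactors of I−A, C_ij = (−1)^(i+j)·(minor ij) (rows/columns in the sector order above):
  C_11 = (0.75)(0.60) − (-0.15)(-0.30) = 0.4050
  C_12 = −[(-0.40)(0.60) − (-0.15)(0.00)] = 0.2400
  C_13 = (-0.40)(-0.30) − (0.75)(0.00) = 0.1200
  C_21 = −[(0.00)(0.60) − (-0.20)(-0.30)] = 0.0600
  C_22 = (1.00)(0.60) − (-0.20)(0.00) = 0.6000
  C_23 = −[(1.00)(-0.30) − (0.00)(0.00)] = 0.3000
  C_31 = (0.00)(-0.15) − (-0.20)(0.75) = 0.1500
  C_32 = −[(1.00)(-0.15) − (-0.20)(-0.40)] = 0.2300
  C_33 = (1.00)(0.75) − (0.00)(-0.40) = 0.7500
det(I−A) = Σ_j (I−A)_1j·C_1j = (1.00)(0.4050) + (0.00)(0.2400) + (-0.20)(0.1200) = 0.3810
adj(I−A) = Cᵀ =
  [ 0.4050   0.0600   0.1500]
  [ 0.2400   0.6000   0.2300]
  [ 0.1200   0.3000   0.7500]
(I − A)⁻¹ = adj(I−A) / det(I−A) ≈
  [   1.0630     0.1575     0.3937]
  [   0.6299     1.5748     0.6037]
  [   0.3150     0.7874     1.9685]
Δx = (I − A)⁻¹ Δd with Δd having -10 in the Sporting Goods component and 0 elsewhere.
So Δx_G = L_GS · (-10), where L_GS = adj(I−A)_GS / det(I−A) = 0.0600 / 0.3810.
Δx_G = 0.0600 × (-10) / 0.3810 = -0.60 / 0.3810 ≈ -1.57.

Δx_G = -1.57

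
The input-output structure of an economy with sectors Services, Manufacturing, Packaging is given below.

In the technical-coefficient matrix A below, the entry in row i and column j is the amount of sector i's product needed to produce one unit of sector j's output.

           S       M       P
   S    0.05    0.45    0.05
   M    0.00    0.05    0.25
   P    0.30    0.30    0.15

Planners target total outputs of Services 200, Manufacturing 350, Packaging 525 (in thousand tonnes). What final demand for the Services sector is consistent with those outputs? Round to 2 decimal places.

I − A =
  [   0.95    -0.45    -0.05]
  [   0.00     0.95    -0.25]
  [  -0.30    -0.30     0.85]
d = (I − A) x:
  d_S = (+0.95)·200 + (-0.45)·350 + (-0.05)·525 = 6.25
  d_M = (+0.00)·200 + (+0.95)·350 + (-0.25)·525 = 201.25
  d_P = (-0.30)·200 + (-0.30)·350 + (+0.85)·525 = 281.25

d_S = 6.25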